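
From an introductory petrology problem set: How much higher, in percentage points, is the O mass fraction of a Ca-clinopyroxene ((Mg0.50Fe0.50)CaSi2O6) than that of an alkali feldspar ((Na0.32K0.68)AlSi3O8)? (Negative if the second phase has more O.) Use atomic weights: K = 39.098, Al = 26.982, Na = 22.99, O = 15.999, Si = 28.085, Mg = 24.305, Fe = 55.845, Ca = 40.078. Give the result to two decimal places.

First mineral: 95.994 g O in 232.317 g formula = 41.32 wt% O.
Second mineral: 127.992 g O in 273.172 g formula = 46.85 wt% O.
41.32% − 46.85% gives a difference of -5.53 percentage points.

-5.53 percentage points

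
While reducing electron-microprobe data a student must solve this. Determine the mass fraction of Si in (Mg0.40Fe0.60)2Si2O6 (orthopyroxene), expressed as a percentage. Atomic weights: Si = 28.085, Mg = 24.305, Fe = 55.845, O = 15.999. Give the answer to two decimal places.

M((Mg0.40Fe0.60)2Si2O6) = 238.622 g/mol.
Si contributes 2 × 28.085 = 56.170 g per mole.
56.170/238.622 = 0.2354 → 23.54%.

23.54 weight percent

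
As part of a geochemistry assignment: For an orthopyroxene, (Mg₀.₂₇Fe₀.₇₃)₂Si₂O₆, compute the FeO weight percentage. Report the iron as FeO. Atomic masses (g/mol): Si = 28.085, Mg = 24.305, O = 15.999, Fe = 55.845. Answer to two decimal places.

42.50 wt%

Molar mass of (Mg₀.₂₇Fe₀.₇₃)₂Si₂O₆ = 0.54×24.305 + 1.46×55.845 + 2×28.085 + 6×15.999 = 246.822 g/mol.
Each formula unit contains 1.46 Fe, equivalent to 1.46/1 = 1.4600 mol FeO.
M(FeO) = 1×55.845 + 1×15.999 = 71.844 g/mol.
Mass of FeO per formula unit = 1.4600 × 71.844 = 104.892 g.
FeO wt% = 104.892 / 246.822 × 100 = 42.50%.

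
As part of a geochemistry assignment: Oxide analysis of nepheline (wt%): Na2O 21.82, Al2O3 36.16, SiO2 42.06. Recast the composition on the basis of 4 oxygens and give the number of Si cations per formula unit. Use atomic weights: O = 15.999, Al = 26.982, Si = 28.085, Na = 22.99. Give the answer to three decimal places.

21.82 wt% Na2O ÷ 61.979 g/mol = 0.35205 mol, giving 0.70410 Na and 0.35205 O.
36.16 wt% Al2O3 ÷ 101.961 g/mol = 0.35465 mol, giving 0.70930 Al and 1.06395 O.
42.06 wt% SiO2 ÷ 60.083 g/mol = 0.70003 mol, giving 0.70003 Si and 1.40006 O.
Oxygen sums to 2.81606; scaling by 4/2.81606 = 1.42042 puts the formula on 4 O.
Si: 0.70003 × 1.42042 = 0.994 atoms per formula unit.

0.994 Si apfu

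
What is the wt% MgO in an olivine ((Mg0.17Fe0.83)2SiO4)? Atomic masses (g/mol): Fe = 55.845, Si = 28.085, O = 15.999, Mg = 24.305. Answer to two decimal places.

7.10 wt%

Molar mass of (Mg0.17Fe0.83)2SiO4 = 0.34*24.305 + 1.66*55.845 + 1*28.085 + 4*15.999 = 193.047 g/mol.
Each formula unit contains 0.34 Mg, equivalent to 0.34/1 = 0.3400 mol MgO.
M(MgO) = 1×24.305 + 1×15.999 = 40.304 g/mol.
Mass of MgO per formula unit = 0.3400 × 40.304 = 13.703 g.
MgO wt% = 13.703 / 193.047 × 100 = 7.10%.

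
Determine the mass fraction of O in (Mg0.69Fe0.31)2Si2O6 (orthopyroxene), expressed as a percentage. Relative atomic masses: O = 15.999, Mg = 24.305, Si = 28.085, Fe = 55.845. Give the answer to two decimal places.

43.57 wt%

M((Mg0.69Fe0.31)2Si2O6) = 220.329 g/mol.
O contributes 6 × 15.999 = 95.994 g per mole.
95.994/220.329 = 0.4357 → 43.57%.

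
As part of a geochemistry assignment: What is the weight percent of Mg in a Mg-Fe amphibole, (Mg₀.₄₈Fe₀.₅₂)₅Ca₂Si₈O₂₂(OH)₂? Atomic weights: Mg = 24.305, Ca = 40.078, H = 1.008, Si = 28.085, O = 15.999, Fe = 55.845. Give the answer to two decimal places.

6.52 mass %

M((Mg₀.₄₈Fe₀.₅₂)₅Ca₂Si₈O₂₂(OH)₂) = 894.357 g/mol.
Mg contributes 2.40 × 24.305 = 58.332 g per mole.
58.332/894.357 = 0.0652 → 6.52%.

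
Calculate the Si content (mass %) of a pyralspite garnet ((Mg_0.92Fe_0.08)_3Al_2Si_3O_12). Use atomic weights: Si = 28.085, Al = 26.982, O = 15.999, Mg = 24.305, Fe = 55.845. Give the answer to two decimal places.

20.52 mass %

Formula mass = 2.76*24.305 + 0.24*55.845 + 2*26.982 + 3*28.085 + 12*15.999 = 410.692 g/mol, of which 84.255 g is Si.
So Si makes up 84.255/410.692 = 0.2052 of the mass, i.e. 20.52%.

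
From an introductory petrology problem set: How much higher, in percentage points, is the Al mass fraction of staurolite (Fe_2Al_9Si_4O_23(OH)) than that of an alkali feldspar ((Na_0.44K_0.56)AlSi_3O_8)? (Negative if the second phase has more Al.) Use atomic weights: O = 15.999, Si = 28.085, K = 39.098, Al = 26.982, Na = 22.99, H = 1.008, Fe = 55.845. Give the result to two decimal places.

First mineral: 242.838 g Al in 851.852 g formula = 28.51 wt% Al.
Second mineral: 26.982 g Al in 271.239 g formula = 9.95 wt% Al.
28.51% − 9.95% gives a difference of 18.56 percentage points.

18.56 percentage points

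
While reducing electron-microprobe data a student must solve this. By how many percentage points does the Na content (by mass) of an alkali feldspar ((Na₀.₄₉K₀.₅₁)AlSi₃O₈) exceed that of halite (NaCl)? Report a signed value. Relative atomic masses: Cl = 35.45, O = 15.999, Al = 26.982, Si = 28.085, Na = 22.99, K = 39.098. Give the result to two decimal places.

-35.17 percentage points

Na in (Na₀.₄₉K₀.₅₁)AlSi₃O₈: molar mass 270.434 g/mol; 0.49×22.99 = 11.265 g → 4.17 wt%.
Na in NaCl: molar mass 58.440 g/mol; 1×22.99 = 22.990 g → 39.34 wt%.
Difference = 4.17 − 39.34 = -35.17 percentage points.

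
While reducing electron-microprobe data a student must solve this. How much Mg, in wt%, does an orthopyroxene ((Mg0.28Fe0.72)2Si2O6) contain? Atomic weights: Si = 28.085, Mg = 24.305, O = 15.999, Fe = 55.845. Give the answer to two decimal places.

M((Mg0.28Fe0.72)2Si2O6) = 246.192 g/mol.
Mg contributes 0.56 × 24.305 = 13.611 g per mole.
13.611/246.192 = 0.0553 → 5.53%.

5.53 wt%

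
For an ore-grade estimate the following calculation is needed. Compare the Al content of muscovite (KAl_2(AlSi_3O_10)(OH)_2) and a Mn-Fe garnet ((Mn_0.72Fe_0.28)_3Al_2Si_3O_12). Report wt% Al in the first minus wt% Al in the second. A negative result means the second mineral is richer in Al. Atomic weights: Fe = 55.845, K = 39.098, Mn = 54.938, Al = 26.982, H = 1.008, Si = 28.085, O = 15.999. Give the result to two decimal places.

9.44 percentage points

M(KAl_2(AlSi_3O_10)(OH)_2) = 398.303 g/mol, so wt% Al = 80.946/398.303 × 100 = 20.32%.
M((Mn_0.72Fe_0.28)_3Al_2Si_3O_12) = 495.783 g/mol, so wt% Al = 53.964/495.783 × 100 = 10.88%.
20.32 − 10.88 = 9.44 pp.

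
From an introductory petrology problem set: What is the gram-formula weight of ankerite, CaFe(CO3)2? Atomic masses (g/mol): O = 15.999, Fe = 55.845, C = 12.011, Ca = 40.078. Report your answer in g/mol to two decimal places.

The formula mass is the sum 1(40.078) + 1(55.845) + 2(12.011) + 6(15.999).

215.94 g/mol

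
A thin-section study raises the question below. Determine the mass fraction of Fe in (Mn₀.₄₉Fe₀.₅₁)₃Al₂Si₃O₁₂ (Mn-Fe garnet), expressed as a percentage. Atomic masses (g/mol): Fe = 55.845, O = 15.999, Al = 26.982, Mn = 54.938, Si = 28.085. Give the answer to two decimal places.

Formula mass = 1.47·54.938 + 1.53·55.845 + 2·26.982 + 3·28.085 + 12·15.999 = 496.409 g/mol, of which 85.443 g is Fe.
So Fe makes up 85.443/496.409 = 0.1721 of the mass, i.e. 17.21%.

17.21 wt%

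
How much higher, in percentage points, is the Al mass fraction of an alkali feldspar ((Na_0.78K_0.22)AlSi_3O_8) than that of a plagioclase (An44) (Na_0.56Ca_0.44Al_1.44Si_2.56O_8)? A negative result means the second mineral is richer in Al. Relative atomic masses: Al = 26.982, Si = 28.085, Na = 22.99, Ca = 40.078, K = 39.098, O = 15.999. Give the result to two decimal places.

M((Na_0.78K_0.22)AlSi_3O_8) = 265.763 g/mol, so wt% Al = 26.982/265.763 × 100 = 10.15%.
M(Na_0.56Ca_0.44Al_1.44Si_2.56O_8) = 269.252 g/mol, so wt% Al = 38.854/269.252 × 100 = 14.43%.
10.15 − 14.43 = -4.28 pp.

-4.28 percentage points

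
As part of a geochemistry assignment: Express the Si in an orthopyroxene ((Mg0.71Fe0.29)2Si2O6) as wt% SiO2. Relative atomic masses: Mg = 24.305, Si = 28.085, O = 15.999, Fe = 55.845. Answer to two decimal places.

54.85 wt%

Formula mass = 219.067 g/mol.
2 Si → 2.0000 mol SiO2 per formula unit; M(SiO2) = 60.083, so SiO2 mass = 120.166 g.
120.166/219.067 × 100 = 54.85 wt%.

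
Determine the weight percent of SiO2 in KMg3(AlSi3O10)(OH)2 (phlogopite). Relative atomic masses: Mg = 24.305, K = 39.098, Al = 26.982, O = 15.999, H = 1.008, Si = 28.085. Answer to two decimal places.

43.20 wt%

M(KMg3(AlSi3O10)(OH)2) = 417.254 g/mol; M(SiO2) = 60.083 g/mol.
Moles SiO2 per formula unit = 3 Si ÷ 1 = 3.0000.
SiO2 fraction = (3.0000 × 60.083) / 417.254 = 180.249/417.254 = 0.4320.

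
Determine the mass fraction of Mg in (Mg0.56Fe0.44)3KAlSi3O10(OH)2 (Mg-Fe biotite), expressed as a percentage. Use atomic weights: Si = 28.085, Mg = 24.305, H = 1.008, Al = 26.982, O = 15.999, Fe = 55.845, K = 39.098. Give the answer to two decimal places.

Formula mass = 1.68·24.305 + 1.32·55.845 + 1·39.098 + 1·26.982 + 3·28.085 + 12·15.999 + 2·1.008 = 458.887 g/mol, of which 40.832 g is Mg.
So Mg makes up 40.832/458.887 = 0.0890 of the mass, i.e. 8.90%.

8.90 wt%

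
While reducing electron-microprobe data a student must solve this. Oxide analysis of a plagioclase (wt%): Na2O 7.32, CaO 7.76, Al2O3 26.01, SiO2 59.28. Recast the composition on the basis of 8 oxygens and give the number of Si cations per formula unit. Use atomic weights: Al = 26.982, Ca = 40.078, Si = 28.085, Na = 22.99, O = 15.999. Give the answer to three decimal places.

7.32 wt% Na2O ÷ 61.979 g/mol = 0.11810 mol, giving 0.23620 Na and 0.11810 O.
7.76 wt% CaO ÷ 56.077 g/mol = 0.13838 mol, giving 0.13838 Ca and 0.13838 O.
26.01 wt% Al2O3 ÷ 101.961 g/mol = 0.25510 mol, giving 0.51020 Al and 0.76530 O.
59.28 wt% SiO2 ÷ 60.083 g/mol = 0.98664 mol, giving 0.98664 Si and 1.97328 O.
Oxygen sums to 2.99506; scaling by 8/2.99506 = 2.67107 puts the formula on 8 O.
Si: 0.98664 × 2.67107 = 2.635 atoms per formula unit.

2.635 Si apfu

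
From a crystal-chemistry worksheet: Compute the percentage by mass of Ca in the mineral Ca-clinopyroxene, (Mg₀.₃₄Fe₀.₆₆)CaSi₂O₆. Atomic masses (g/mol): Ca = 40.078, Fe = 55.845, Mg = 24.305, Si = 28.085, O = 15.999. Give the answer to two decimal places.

M((Mg₀.₃₄Fe₀.₆₆)CaSi₂O₆) = 237.363 g/mol.
Ca contributes 1 × 40.078 = 40.078 g per mole.
40.078/237.363 = 0.1688 → 16.88%.

16.88 mass %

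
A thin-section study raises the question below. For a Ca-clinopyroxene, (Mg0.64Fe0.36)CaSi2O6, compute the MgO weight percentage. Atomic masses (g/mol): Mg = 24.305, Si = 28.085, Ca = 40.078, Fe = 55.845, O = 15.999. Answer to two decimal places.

11.32 wt%

Formula mass = 227.901 g/mol.
0.64 Mg → 0.6400 mol MgO per formula unit; M(MgO) = 40.304, so MgO mass = 25.795 g.
25.795/227.901 × 100 = 11.32 wt%.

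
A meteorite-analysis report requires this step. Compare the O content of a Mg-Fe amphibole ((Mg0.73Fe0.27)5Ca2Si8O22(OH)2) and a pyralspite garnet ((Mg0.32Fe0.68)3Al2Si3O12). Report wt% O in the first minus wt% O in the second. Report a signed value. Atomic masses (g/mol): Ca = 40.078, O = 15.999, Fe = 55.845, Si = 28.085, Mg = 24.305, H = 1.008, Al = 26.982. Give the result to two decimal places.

3.84 percentage points

M((Mg0.73Fe0.27)5Ca2Si8O22(OH)2) = 854.932 g/mol, so wt% O = 383.976/854.932 × 100 = 44.91%.
M((Mg0.32Fe0.68)3Al2Si3O12) = 467.464 g/mol, so wt% O = 191.988/467.464 × 100 = 41.07%.
44.91 − 41.07 = 3.84 pp.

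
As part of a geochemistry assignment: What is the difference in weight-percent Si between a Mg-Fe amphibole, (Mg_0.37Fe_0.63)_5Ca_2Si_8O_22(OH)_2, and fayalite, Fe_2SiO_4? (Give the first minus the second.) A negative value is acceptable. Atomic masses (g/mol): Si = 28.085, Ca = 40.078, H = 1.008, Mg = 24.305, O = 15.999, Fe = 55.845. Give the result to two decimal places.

M((Mg_0.37Fe_0.63)_5Ca_2Si_8O_22(OH)_2) = 911.704 g/mol, so wt% Si = 224.680/911.704 × 100 = 24.64%.
M(Fe_2SiO_4) = 203.771 g/mol, so wt% Si = 28.085/203.771 × 100 = 13.78%.
24.64 − 13.78 = 10.86 pp.

10.86 percentage points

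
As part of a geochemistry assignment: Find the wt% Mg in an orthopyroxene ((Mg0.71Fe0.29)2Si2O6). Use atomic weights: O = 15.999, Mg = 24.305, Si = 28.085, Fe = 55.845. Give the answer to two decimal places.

15.75 mass %

Formula mass = 1.42·24.305 + 0.58·55.845 + 2·28.085 + 6·15.999 = 219.067 g/mol, of which 34.513 g is Mg.
So Mg makes up 34.513/219.067 = 0.1575 of the mass, i.e. 15.75%.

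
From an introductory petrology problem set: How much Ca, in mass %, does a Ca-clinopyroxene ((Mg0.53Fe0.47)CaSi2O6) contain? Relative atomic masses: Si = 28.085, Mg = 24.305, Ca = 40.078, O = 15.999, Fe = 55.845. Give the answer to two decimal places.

17.32 mass %

M((Mg0.53Fe0.47)CaSi2O6) = 231.371 g/mol.
Ca contributes 1 × 40.078 = 40.078 g per mole.
40.078/231.371 = 0.1732 → 17.32%.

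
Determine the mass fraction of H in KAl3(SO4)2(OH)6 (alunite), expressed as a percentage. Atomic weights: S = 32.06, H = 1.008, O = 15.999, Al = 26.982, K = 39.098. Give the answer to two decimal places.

Molar mass of KAl3(SO4)2(OH)6: 1×39.098 + 3×26.982 + 2×32.06 + 14×15.999 + 6×1.008 = 414.198 g/mol.
Mass of H per formula unit: 6 × 1.008 = 6.048 g.
Weight fraction H = 6.048 / 414.198 = 0.0146.

1.46 mass %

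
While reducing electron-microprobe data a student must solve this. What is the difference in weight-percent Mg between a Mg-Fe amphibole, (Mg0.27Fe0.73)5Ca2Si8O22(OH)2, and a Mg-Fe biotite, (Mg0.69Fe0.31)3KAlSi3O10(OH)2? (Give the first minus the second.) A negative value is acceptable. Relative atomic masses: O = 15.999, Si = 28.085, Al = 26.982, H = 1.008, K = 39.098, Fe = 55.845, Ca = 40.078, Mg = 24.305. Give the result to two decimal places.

First mineral: 32.812 g Mg in 927.474 g formula = 3.54 wt% Mg.
Second mineral: 50.311 g Mg in 446.586 g formula = 11.27 wt% Mg.
3.54% − 11.27% gives a difference of -7.73 percentage points.

-7.73 percentage points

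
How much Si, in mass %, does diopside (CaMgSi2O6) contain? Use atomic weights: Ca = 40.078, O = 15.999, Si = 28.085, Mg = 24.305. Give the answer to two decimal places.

25.94 mass %

Formula mass = 1·40.078 + 1·24.305 + 2·28.085 + 6·15.999 = 216.547 g/mol, of which 56.170 g is Si.
So Si makes up 56.170/216.547 = 0.2594 of the mass, i.e. 25.94%.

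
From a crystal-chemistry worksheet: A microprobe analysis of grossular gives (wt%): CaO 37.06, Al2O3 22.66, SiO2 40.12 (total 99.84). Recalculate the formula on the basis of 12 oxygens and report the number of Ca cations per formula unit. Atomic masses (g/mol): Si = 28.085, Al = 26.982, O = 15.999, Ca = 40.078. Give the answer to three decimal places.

37.06 wt% CaO ÷ 56.077 g/mol = 0.66088 mol, giving 0.66088 Ca and 0.66088 O.
22.66 wt% Al2O3 ÷ 101.961 g/mol = 0.22224 mol, giving 0.44448 Al and 0.66672 O.
40.12 wt% SiO2 ÷ 60.083 g/mol = 0.66774 mol, giving 0.66774 Si and 1.33548 O.
Oxygen sums to 2.66308; scaling by 12/2.66308 = 4.50606 puts the formula on 12 O.
Ca: 0.66088 × 4.50606 = 2.978 atoms per formula unit.

2.978 Ca apfu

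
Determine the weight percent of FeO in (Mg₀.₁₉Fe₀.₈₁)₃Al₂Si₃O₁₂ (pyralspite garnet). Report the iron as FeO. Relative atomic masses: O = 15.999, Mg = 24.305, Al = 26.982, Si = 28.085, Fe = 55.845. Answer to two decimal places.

36.39 wt%

M((Mg₀.₁₉Fe₀.₈₁)₃Al₂Si₃O₁₂) = 479.764 g/mol; M(FeO) = 71.844 g/mol.
Moles FeO per formula unit = 2.43 Fe ÷ 1 = 2.4300.
FeO fraction = (2.4300 × 71.844) / 479.764 = 174.581/479.764 = 0.3639.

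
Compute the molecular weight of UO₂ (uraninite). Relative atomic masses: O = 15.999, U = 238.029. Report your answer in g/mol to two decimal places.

The formula mass is the sum 1×238.029 + 2×15.999.

270.03 g/mol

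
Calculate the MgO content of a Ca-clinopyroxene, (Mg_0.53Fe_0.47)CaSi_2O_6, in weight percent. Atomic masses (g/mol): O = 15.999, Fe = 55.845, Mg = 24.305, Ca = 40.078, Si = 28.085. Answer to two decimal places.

M((Mg_0.53Fe_0.47)CaSi_2O_6) = 231.371 g/mol; M(MgO) = 40.304 g/mol.
Moles MgO per formula unit = 0.53 Mg ÷ 1 = 0.5300.
MgO fraction = (0.5300 × 40.304) / 231.371 = 21.361/231.371 = 0.0923.

9.23 wt%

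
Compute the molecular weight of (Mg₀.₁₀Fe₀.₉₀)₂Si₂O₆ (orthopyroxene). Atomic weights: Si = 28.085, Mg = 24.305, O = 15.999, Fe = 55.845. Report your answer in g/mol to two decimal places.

The formula mass is the sum 0.20(24.305) + 1.80(55.845) + 2(28.085) + 6(15.999).

257.55 g/mol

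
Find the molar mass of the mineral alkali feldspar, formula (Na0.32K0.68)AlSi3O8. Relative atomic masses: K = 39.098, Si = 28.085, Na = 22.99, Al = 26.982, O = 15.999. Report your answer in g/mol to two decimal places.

The formula mass is the sum 0.32×22.99 + 0.68×39.098 + 1×26.982 + 3×28.085 + 8×15.999.

273.17 g/mol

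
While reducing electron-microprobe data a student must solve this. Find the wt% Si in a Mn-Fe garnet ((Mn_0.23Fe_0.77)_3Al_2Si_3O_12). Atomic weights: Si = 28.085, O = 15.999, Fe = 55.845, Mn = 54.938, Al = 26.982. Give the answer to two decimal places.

Formula mass = 0.69×54.938 + 2.31×55.845 + 2×26.982 + 3×28.085 + 12×15.999 = 497.116 g/mol, of which 84.255 g is Si.
So Si makes up 84.255/497.116 = 0.1695 of the mass, i.e. 16.95%.

16.95 mass %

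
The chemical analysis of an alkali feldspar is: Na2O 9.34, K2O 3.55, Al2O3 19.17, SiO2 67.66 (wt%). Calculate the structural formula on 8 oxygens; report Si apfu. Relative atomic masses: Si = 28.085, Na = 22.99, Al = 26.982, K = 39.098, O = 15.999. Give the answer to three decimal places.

Na2O (M=61.979): mol = 0.15070; Na = 0.30140, O = 0.15070.
K2O (M=94.195): mol = 0.03769; K = 0.07538, O = 0.03769.
Al2O3 (M=101.961): mol = 0.18801; Al = 0.37602, O = 0.56403.
SiO2 (M=60.083): mol = 1.12611; Si = 1.12611, O = 2.25222.
ΣO = 3.00464; factor = 8/ΣO = 2.66255.
Si apfu = 1.12611 × 2.66255 = 2.998.

2.998 Si apfu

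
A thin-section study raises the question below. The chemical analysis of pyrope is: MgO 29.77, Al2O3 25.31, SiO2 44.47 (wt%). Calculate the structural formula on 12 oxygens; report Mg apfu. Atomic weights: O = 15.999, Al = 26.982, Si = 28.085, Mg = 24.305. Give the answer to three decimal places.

2.991 Mg apfu

MgO (M=40.304): mol = 0.73864; Mg = 0.73864, O = 0.73864.
Al2O3 (M=101.961): mol = 0.24823; Al = 0.49646, O = 0.74469.
SiO2 (M=60.083): mol = 0.74014; Si = 0.74014, O = 1.48028.
ΣO = 2.96361; factor = 12/ΣO = 4.04912.
Mg apfu = 0.73864 × 4.04912 = 2.991.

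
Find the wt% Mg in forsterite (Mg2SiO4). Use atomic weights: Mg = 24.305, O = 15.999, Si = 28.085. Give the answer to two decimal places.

M(Mg2SiO4) = 140.691 g/mol.
Mg contributes 2 × 24.305 = 48.610 g per mole.
48.610/140.691 = 0.3455 → 34.55%.

34.55 weight percent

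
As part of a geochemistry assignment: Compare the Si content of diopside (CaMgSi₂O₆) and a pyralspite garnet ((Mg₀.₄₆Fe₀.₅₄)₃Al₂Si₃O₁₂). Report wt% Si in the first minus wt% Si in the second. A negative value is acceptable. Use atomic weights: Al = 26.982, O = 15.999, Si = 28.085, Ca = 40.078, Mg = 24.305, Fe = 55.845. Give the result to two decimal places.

Si in CaMgSi₂O₆: molar mass 216.547 g/mol; 2×28.085 = 56.170 g → 25.94 wt%.
Si in (Mg₀.₄₆Fe₀.₅₄)₃Al₂Si₃O₁₂: molar mass 454.217 g/mol; 3×28.085 = 84.255 g → 18.55 wt%.
Difference = 25.94 − 18.55 = 7.39 percentage points.

7.39 percentage points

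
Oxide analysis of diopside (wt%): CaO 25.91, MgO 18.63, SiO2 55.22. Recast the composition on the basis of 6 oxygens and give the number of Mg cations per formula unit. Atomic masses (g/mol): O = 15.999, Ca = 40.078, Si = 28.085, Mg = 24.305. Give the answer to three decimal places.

CaO (M=56.077): mol = 0.46204; Ca = 0.46204, O = 0.46204.
MgO (M=40.304): mol = 0.46224; Mg = 0.46224, O = 0.46224.
SiO2 (M=60.083): mol = 0.91906; Si = 0.91906, O = 1.83812.
ΣO = 2.76240; factor = 6/ΣO = 2.17202.
Mg apfu = 0.46224 × 2.17202 = 1.004.

1.004 Mg apfu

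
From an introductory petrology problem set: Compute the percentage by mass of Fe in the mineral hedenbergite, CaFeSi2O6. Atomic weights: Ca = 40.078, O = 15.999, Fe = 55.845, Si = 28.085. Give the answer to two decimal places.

M(CaFeSi2O6) = 248.087 g/mol.
Fe contributes 1 × 55.845 = 55.845 g per mole.
55.845/248.087 = 0.2251 → 22.51%.

22.51 wt%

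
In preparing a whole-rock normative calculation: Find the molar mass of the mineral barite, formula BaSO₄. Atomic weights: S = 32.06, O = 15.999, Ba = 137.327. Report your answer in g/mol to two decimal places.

233.38 g/mol

Ba: 1 × 137.327 = 137.3270
S: 1 × 32.06 = 32.0600
O: 4 × 15.999 = 63.9960
Summing the contributions gives the formula mass.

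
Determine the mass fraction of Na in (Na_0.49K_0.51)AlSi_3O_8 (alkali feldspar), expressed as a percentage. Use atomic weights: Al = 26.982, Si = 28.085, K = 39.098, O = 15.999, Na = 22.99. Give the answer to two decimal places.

M((Na_0.49K_0.51)AlSi_3O_8) = 270.434 g/mol.
Na contributes 0.49 × 22.99 = 11.265 g per mole.
11.265/270.434 = 0.0417 → 4.17%.

4.17 weight percent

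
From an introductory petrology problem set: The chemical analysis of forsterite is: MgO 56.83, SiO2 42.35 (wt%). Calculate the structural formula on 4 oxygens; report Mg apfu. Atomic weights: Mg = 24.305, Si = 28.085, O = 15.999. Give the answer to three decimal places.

2.000 Mg apfu

MgO (M=40.304): mol = 1.41003; Mg = 1.41003, O = 1.41003.
SiO2 (M=60.083): mol = 0.70486; Si = 0.70486, O = 1.40972.
ΣO = 2.81975; factor = 4/ΣO = 1.41857.
Mg apfu = 1.41003 × 1.41857 = 2.000.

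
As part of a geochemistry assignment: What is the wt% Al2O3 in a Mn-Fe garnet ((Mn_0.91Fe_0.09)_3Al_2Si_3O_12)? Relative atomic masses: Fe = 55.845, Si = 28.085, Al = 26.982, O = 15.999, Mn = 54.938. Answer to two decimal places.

Molar mass of (Mn_0.91Fe_0.09)_3Al_2Si_3O_12 = 2.73·54.938 + 0.27·55.845 + 2·26.982 + 3·28.085 + 12·15.999 = 495.266 g/mol.
Each formula unit contains 2 Al, equivalent to 2/2 = 1.0000 mol Al2O3.
M(Al2O3) = 2×26.982 + 3×15.999 = 101.961 g/mol.
Mass of Al2O3 per formula unit = 1.0000 × 101.961 = 101.961 g.
Al2O3 wt% = 101.961 / 495.266 × 100 = 20.59%.

20.59 wt%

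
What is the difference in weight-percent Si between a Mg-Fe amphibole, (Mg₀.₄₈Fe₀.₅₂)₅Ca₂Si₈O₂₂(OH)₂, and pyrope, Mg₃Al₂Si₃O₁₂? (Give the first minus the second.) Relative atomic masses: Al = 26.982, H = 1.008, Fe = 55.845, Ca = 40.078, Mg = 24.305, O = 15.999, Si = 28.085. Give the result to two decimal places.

4.22 percentage points

First mineral: 224.680 g Si in 894.357 g formula = 25.12 wt% Si.
Second mineral: 84.255 g Si in 403.122 g formula = 20.90 wt% Si.
25.12% − 20.90% gives a difference of 4.22 percentage points.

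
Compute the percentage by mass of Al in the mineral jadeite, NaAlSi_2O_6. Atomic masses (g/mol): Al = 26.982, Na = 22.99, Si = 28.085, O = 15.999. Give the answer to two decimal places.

Formula mass = 1*22.99 + 1*26.982 + 2*28.085 + 6*15.999 = 202.136 g/mol, of which 26.982 g is Al.
So Al makes up 26.982/202.136 = 0.1335 of the mass, i.e. 13.35%.

13.35 mass %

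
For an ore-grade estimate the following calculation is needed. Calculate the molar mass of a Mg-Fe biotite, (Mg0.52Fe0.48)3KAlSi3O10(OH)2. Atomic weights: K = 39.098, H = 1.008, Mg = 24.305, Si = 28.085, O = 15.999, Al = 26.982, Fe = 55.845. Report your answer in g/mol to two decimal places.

462.67 g/mol

M = 1.56*24.305 + 1.44*55.845 + 1*39.098 + 1*26.982 + 3*28.085 + 12*15.999 + 2*1.008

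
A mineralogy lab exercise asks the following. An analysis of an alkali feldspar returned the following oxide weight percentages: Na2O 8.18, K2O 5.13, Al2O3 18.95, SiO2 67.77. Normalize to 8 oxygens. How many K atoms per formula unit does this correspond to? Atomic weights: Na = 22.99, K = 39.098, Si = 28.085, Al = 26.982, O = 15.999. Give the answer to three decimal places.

Na2O: 8.18/61.979 = 0.13198 mol → 0.26396 mol Na, 0.13198 mol O.
K2O: 5.13/94.195 = 0.05446 mol → 0.10892 mol K, 0.05446 mol O.
Al2O3: 18.95/101.961 = 0.18586 mol → 0.37172 mol Al, 0.55758 mol O.
SiO2: 67.77/60.083 = 1.12794 mol → 1.12794 mol Si, 2.25588 mol O.
Total oxygen = 2.99990 mol. Normalization factor = 8/2.99990 = 2.66676.
K per 8 O = 0.10892 × 2.66676 = 0.290.

0.290 K apfu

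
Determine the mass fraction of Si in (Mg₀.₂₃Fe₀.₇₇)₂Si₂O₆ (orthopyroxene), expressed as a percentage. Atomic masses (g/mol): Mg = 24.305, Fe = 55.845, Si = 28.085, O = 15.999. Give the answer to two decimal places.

Molar mass of (Mg₀.₂₃Fe₀.₇₇)₂Si₂O₆: 0.46*24.305 + 1.54*55.845 + 2*28.085 + 6*15.999 = 249.346 g/mol.
Mass of Si per formula unit: 2 × 28.085 = 56.170 g.
Weight fraction Si = 56.170 / 249.346 = 0.2253.

22.53 wt%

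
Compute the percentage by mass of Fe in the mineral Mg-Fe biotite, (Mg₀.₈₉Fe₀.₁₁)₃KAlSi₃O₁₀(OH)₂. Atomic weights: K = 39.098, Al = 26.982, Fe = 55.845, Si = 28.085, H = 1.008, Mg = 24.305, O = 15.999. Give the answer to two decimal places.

Formula mass = 2.67*24.305 + 0.33*55.845 + 1*39.098 + 1*26.982 + 3*28.085 + 12*15.999 + 2*1.008 = 427.662 g/mol, of which 18.429 g is Fe.
So Fe makes up 18.429/427.662 = 0.0431 of the mass, i.e. 4.31%.

4.31 wt%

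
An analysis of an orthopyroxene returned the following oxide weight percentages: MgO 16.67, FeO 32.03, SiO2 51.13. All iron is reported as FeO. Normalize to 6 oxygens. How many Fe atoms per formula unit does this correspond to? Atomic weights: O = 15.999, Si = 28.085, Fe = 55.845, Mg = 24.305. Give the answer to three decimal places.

16.67 wt% MgO ÷ 40.304 g/mol = 0.41361 mol, giving 0.41361 Mg and 0.41361 O.
32.03 wt% FeO ÷ 71.844 g/mol = 0.44583 mol, giving 0.44583 Fe and 0.44583 O.
51.13 wt% SiO2 ÷ 60.083 g/mol = 0.85099 mol, giving 0.85099 Si and 1.70198 O.
Oxygen sums to 2.56142; scaling by 6/2.56142 = 2.34245 puts the formula on 6 O.
Fe: 0.44583 × 2.34245 = 1.044 atoms per formula unit.

1.044 Fe apfu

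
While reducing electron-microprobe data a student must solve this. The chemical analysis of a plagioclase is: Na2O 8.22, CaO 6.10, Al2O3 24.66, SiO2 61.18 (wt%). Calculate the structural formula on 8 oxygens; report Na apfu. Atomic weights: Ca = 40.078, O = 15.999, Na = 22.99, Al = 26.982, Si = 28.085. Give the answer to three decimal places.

0.707 Na apfu

Na2O (M=61.979): mol = 0.13263; Na = 0.26526, O = 0.13263.
CaO (M=56.077): mol = 0.10878; Ca = 0.10878, O = 0.10878.
Al2O3 (M=101.961): mol = 0.24186; Al = 0.48372, O = 0.72558.
SiO2 (M=60.083): mol = 1.01826; Si = 1.01826, O = 2.03652.
ΣO = 3.00351; factor = 8/ΣO = 2.66355.
Na apfu = 0.26526 × 2.66355 = 0.707.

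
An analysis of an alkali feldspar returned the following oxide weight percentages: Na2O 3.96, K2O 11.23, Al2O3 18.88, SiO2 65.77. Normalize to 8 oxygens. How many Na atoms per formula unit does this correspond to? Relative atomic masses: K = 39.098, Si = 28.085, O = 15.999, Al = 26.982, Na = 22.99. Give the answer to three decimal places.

Na2O: 3.96/61.979 = 0.06389 mol → 0.12778 mol Na, 0.06389 mol O.
K2O: 11.23/94.195 = 0.11922 mol → 0.23844 mol K, 0.11922 mol O.
Al2O3: 18.88/101.961 = 0.18517 mol → 0.37034 mol Al, 0.55551 mol O.
SiO2: 65.77/60.083 = 1.09465 mol → 1.09465 mol Si, 2.18930 mol O.
Total oxygen = 2.92792 mol. Normalization factor = 8/2.92792 = 2.73232.
Na per 8 O = 0.12778 × 2.73232 = 0.349.

0.349 Na apfu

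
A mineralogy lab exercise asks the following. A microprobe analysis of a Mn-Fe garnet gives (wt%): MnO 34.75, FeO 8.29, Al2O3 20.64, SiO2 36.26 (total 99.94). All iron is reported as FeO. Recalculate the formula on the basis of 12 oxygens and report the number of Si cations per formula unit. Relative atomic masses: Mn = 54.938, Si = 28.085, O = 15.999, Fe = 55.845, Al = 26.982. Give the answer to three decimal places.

MnO (M=70.937): mol = 0.48987; Mn = 0.48987, O = 0.48987.
FeO (M=71.844): mol = 0.11539; Fe = 0.11539, O = 0.11539.
Al2O3 (M=101.961): mol = 0.20243; Al = 0.40486, O = 0.60729.
SiO2 (M=60.083): mol = 0.60350; Si = 0.60350, O = 1.20700.
ΣO = 2.41955; factor = 12/ΣO = 4.95960.
Si apfu = 0.60350 × 4.95960 = 2.993.

2.993 Si apfu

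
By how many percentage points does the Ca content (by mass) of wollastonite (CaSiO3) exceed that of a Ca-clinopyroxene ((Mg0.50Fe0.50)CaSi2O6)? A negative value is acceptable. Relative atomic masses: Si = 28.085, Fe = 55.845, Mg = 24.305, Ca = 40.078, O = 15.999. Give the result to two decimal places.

17.25 percentage points

M(CaSiO3) = 116.160 g/mol, so wt% Ca = 40.078/116.160 × 100 = 34.50%.
M((Mg0.50Fe0.50)CaSi2O6) = 232.317 g/mol, so wt% Ca = 40.078/232.317 × 100 = 17.25%.
34.50 − 17.25 = 17.25 pp.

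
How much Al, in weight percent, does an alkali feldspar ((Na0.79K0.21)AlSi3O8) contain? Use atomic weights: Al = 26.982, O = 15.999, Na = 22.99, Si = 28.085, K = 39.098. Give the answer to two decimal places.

10.16 weight percent

Formula mass = 0.79*22.99 + 0.21*39.098 + 1*26.982 + 3*28.085 + 8*15.999 = 265.602 g/mol, of which 26.982 g is Al.
So Al makes up 26.982/265.602 = 0.1016 of the mass, i.e. 10.16%.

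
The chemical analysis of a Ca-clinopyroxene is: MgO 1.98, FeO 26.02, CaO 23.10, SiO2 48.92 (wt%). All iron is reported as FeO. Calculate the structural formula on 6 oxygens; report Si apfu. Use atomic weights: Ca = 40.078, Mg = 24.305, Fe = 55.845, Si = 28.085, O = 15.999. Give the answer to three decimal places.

1.993 Si apfu

MgO: 1.98/40.304 = 0.04913 mol → 0.04913 mol Mg, 0.04913 mol O.
FeO: 26.02/71.844 = 0.36217 mol → 0.36217 mol Fe, 0.36217 mol O.
CaO: 23.10/56.077 = 0.41193 mol → 0.41193 mol Ca, 0.41193 mol O.
SiO2: 48.92/60.083 = 0.81421 mol → 0.81421 mol Si, 1.62842 mol O.
Total oxygen = 2.45165 mol. Normalization factor = 6/2.45165 = 2.44733.
Si per 6 O = 0.81421 × 2.44733 = 1.993.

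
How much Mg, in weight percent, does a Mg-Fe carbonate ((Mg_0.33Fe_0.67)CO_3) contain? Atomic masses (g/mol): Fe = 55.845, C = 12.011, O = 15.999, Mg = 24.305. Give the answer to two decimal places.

7.61 weight percent

Molar mass of (Mg_0.33Fe_0.67)CO_3: 0.33·24.305 + 0.67·55.845 + 1·12.011 + 3·15.999 = 105.445 g/mol.
Mass of Mg per formula unit: 0.33 × 24.305 = 8.021 g.
Weight fraction Mg = 8.021 / 105.445 = 0.0761.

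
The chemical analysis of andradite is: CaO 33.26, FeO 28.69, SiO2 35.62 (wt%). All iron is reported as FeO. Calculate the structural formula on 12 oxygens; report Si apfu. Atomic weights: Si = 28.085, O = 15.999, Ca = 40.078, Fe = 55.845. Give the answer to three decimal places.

3.266 Si apfu

33.26 wt% CaO ÷ 56.077 g/mol = 0.59311 mol, giving 0.59311 Ca and 0.59311 O.
28.69 wt% FeO ÷ 71.844 g/mol = 0.39934 mol, giving 0.39934 Fe and 0.39934 O.
35.62 wt% SiO2 ÷ 60.083 g/mol = 0.59285 mol, giving 0.59285 Si and 1.18570 O.
Oxygen sums to 2.17815; scaling by 12/2.17815 = 5.50926 puts the formula on 12 O.
Si: 0.59285 × 5.50926 = 3.266 atoms per formula unit.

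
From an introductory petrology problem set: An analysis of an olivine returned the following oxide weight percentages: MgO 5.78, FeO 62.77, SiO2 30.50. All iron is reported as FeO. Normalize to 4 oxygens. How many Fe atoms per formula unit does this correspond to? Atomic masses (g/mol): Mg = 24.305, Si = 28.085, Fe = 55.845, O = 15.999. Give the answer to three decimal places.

MgO (M=40.304): mol = 0.14341; Mg = 0.14341, O = 0.14341.
FeO (M=71.844): mol = 0.87370; Fe = 0.87370, O = 0.87370.
SiO2 (M=60.083): mol = 0.50763; Si = 0.50763, O = 1.01526.
ΣO = 2.03237; factor = 4/ΣO = 1.96815.
Fe apfu = 0.87370 × 1.96815 = 1.720.

1.720 Fe apfu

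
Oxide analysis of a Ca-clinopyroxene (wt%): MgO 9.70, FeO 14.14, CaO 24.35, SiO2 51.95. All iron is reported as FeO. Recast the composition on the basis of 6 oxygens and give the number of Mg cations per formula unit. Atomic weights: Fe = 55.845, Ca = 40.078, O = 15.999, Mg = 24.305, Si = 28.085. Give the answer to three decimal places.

0.555 Mg apfu

MgO: 9.70/40.304 = 0.24067 mol → 0.24067 mol Mg, 0.24067 mol O.
FeO: 14.14/71.844 = 0.19682 mol → 0.19682 mol Fe, 0.19682 mol O.
CaO: 24.35/56.077 = 0.43422 mol → 0.43422 mol Ca, 0.43422 mol O.
SiO2: 51.95/60.083 = 0.86464 mol → 0.86464 mol Si, 1.72928 mol O.
Total oxygen = 2.60099 mol. Normalization factor = 6/2.60099 = 2.30681.
Mg per 6 O = 0.24067 × 2.30681 = 0.555.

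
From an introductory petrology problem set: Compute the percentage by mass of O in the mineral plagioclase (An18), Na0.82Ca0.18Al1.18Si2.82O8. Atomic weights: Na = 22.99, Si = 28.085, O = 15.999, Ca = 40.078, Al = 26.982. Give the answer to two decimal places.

Formula mass = 0.82×22.99 + 0.18×40.078 + 1.18×26.982 + 2.82×28.085 + 8×15.999 = 265.096 g/mol, of which 127.992 g is O.
So O makes up 127.992/265.096 = 0.4828 of the mass, i.e. 48.28%.

48.28 weight percent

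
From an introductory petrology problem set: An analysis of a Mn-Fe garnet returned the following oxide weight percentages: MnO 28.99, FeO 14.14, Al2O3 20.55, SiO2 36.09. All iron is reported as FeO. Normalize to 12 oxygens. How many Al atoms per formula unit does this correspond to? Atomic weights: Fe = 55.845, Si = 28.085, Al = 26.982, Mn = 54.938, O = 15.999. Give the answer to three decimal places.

2.006 Al apfu

MnO: 28.99/70.937 = 0.40867 mol → 0.40867 mol Mn, 0.40867 mol O.
FeO: 14.14/71.844 = 0.19682 mol → 0.19682 mol Fe, 0.19682 mol O.
Al2O3: 20.55/101.961 = 0.20155 mol → 0.40310 mol Al, 0.60465 mol O.
SiO2: 36.09/60.083 = 0.60067 mol → 0.60067 mol Si, 1.20134 mol O.
Total oxygen = 2.41148 mol. Normalization factor = 12/2.41148 = 4.97620.
Al per 12 O = 0.40310 × 4.97620 = 2.006.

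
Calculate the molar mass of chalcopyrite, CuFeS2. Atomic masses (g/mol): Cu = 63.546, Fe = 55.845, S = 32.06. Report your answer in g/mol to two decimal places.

183.51 g/mol

M = 1(63.546) + 1(55.845) + 2(32.06)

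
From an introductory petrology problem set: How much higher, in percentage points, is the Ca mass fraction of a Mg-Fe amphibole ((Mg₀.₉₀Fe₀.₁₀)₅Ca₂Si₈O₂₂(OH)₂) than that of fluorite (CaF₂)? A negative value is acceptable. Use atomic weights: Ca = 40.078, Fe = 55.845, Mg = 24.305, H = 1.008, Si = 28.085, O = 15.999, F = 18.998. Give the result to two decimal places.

M((Mg₀.₉₀Fe₀.₁₀)₅Ca₂Si₈O₂₂(OH)₂) = 828.123 g/mol, so wt% Ca = 80.156/828.123 × 100 = 9.68%.
M(CaF₂) = 78.074 g/mol, so wt% Ca = 40.078/78.074 × 100 = 51.33%.
9.68 − 51.33 = -41.65 pp.

-41.65 percentage points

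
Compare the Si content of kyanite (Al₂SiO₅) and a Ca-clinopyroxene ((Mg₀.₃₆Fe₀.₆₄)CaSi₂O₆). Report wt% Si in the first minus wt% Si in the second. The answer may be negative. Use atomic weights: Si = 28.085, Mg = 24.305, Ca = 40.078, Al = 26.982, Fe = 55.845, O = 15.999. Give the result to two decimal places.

M(Al₂SiO₅) = 162.044 g/mol, so wt% Si = 28.085/162.044 × 100 = 17.33%.
M((Mg₀.₃₆Fe₀.₆₄)CaSi₂O₆) = 236.733 g/mol, so wt% Si = 56.170/236.733 × 100 = 23.73%.
17.33 − 23.73 = -6.40 pp.

-6.40 percentage points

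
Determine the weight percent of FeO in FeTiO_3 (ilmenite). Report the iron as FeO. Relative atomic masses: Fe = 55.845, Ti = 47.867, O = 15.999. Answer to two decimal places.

47.36 wt%

M(FeTiO_3) = 151.709 g/mol; M(FeO) = 71.844 g/mol.
Moles FeO per formula unit = 1 Fe ÷ 1 = 1.0000.
FeO fraction = (1.0000 × 71.844) / 151.709 = 71.844/151.709 = 0.4736.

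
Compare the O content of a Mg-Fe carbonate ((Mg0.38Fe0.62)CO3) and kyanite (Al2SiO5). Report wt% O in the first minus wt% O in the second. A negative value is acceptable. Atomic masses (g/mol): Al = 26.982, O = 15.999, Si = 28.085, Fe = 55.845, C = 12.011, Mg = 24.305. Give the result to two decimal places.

-3.16 percentage points

M((Mg0.38Fe0.62)CO3) = 103.868 g/mol, so wt% O = 47.997/103.868 × 100 = 46.21%.
M(Al2SiO5) = 162.044 g/mol, so wt% O = 79.995/162.044 × 100 = 49.37%.
46.21 − 49.37 = -3.16 pp.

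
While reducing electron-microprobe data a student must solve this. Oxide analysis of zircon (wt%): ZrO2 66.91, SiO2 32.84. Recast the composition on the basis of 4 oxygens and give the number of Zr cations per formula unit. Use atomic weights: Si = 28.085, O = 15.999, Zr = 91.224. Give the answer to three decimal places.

ZrO2 (M=123.222): mol = 0.54300; Zr = 0.54300, O = 1.08600.
SiO2 (M=60.083): mol = 0.54658; Si = 0.54658, O = 1.09316.
ΣO = 2.17916; factor = 4/ΣO = 1.83557.
Zr apfu = 0.54300 × 1.83557 = 0.997.

0.997 Zr apfu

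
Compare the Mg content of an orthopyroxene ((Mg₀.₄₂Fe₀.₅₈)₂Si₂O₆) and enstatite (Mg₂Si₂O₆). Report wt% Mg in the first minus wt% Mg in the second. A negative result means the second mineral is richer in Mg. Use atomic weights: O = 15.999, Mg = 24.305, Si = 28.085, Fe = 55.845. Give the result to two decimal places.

-15.61 percentage points

First mineral: 20.416 g Mg in 237.360 g formula = 8.60 wt% Mg.
Second mineral: 48.610 g Mg in 200.774 g formula = 24.21 wt% Mg.
8.60% − 24.21% gives a difference of -15.61 percentage points.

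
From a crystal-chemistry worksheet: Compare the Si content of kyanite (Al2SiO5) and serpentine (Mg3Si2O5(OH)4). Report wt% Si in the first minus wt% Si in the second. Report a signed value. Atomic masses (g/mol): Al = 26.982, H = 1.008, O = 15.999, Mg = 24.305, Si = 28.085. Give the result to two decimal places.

-2.94 percentage points

First mineral: 28.085 g Si in 162.044 g formula = 17.33 wt% Si.
Second mineral: 56.170 g Si in 277.108 g formula = 20.27 wt% Si.
17.33% − 20.27% gives a difference of -2.94 percentage points.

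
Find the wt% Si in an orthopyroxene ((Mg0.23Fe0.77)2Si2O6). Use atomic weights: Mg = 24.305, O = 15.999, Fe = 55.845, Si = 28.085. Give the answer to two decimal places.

Formula mass = 0.46*24.305 + 1.54*55.845 + 2*28.085 + 6*15.999 = 249.346 g/mol, of which 56.170 g is Si.
So Si makes up 56.170/249.346 = 0.2253 of the mass, i.e. 22.53%.

22.53 mass %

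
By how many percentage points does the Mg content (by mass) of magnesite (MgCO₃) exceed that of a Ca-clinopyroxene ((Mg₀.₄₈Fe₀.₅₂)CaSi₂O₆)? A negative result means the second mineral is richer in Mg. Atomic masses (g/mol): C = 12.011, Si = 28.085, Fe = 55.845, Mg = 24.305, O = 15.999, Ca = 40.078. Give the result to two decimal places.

23.82 percentage points

First mineral: 24.305 g Mg in 84.313 g formula = 28.83 wt% Mg.
Second mineral: 11.666 g Mg in 232.948 g formula = 5.01 wt% Mg.
28.83% − 5.01% gives a difference of 23.82 percentage points.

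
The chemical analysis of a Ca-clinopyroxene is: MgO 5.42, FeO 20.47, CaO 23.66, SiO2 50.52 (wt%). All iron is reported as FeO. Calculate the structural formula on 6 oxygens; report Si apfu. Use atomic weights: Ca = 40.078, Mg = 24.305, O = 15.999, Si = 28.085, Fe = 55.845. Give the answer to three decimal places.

MgO: 5.42/40.304 = 0.13448 mol → 0.13448 mol Mg, 0.13448 mol O.
FeO: 20.47/71.844 = 0.28492 mol → 0.28492 mol Fe, 0.28492 mol O.
CaO: 23.66/56.077 = 0.42192 mol → 0.42192 mol Ca, 0.42192 mol O.
SiO2: 50.52/60.083 = 0.84084 mol → 0.84084 mol Si, 1.68168 mol O.
Total oxygen = 2.52300 mol. Normalization factor = 6/2.52300 = 2.37812.
Si per 6 O = 0.84084 × 2.37812 = 2.000.

2.000 Si apfu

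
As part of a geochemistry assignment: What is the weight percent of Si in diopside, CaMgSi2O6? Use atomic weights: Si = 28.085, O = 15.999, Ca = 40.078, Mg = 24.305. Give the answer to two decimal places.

25.94 weight percent

Formula mass = 1×40.078 + 1×24.305 + 2×28.085 + 6×15.999 = 216.547 g/mol, of which 56.170 g is Si.
So Si makes up 56.170/216.547 = 0.2594 of the mass, i.e. 25.94%.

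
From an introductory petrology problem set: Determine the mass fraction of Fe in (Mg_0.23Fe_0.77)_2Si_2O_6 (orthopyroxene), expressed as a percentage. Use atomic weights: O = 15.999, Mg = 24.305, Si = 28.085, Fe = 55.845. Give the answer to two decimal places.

M((Mg_0.23Fe_0.77)_2Si_2O_6) = 249.346 g/mol.
Fe contributes 1.54 × 55.845 = 86.001 g per mole.
86.001/249.346 = 0.3449 → 34.49%.

34.49 weight percent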